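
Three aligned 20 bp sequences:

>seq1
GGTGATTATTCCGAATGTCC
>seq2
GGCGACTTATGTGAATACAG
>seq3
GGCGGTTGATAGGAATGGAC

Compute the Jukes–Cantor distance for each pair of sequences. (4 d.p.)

seq1–seq2: 10/20 sites differ → p = 0.5, d = −0.75 ln(1 − 0.666667) = 0.823960 ≈ 0.8240.
seq1–seq3: 8/20 sites differ → p = 0.4, d = −0.75 ln(1 − 0.533333) = 0.571605 ≈ 0.5716.
seq2–seq3: 8/20 sites differ → p = 0.4, d = −0.75 ln(1 − 0.533333) = 0.571605 ≈ 0.5716.

d(seq1,seq2) = 0.8240, d(seq1,seq3) = 0.5716, d(seq2,seq3) = 0.5716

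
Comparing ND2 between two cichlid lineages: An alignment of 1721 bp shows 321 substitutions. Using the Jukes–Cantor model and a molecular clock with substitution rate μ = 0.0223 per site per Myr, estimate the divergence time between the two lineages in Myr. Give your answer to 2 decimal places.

p = 321/1721 ≈ 0.186519.
d = −(3/4) ln(1 − 4p/3) = −0.75 ln(1 − 0.248692) = −0.75 ln(0.751308)
  = −0.75 × (-0.285940) = 0.214455 substitutions/site.
Under a molecular clock d = 2μt, so t = d/(2μ) = 0.214455 / (2 × 0.0223) = 4.81 Myr.

4.81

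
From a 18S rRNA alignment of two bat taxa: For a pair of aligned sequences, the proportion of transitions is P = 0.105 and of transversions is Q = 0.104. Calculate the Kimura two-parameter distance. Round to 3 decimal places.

0.247

Under the Kimura two-parameter model, d = −½ ln(1 − 2P − Q) − ¼ ln(1 − 2Q).
1 − 2P − Q = 0.686, giving −½ ln(0.686) = 0.188439.
1 − 2Q = 0.792, giving −¼ ln(0.792) = 0.058298.
d = 0.188439 + 0.058298 = 0.246737.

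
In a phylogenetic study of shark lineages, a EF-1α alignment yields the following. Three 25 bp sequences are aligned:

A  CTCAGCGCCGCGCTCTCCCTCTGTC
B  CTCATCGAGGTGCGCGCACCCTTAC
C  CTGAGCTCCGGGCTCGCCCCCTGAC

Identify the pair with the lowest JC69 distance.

A and C

A–B: 10/25 differ, p = 0.400, d = 0.572.
A–C: 6/25 differ, p = 0.240, d = 0.289.
B–C: 9/25 differ, p = 0.360, d = 0.490.
The smallest distance is between A and C.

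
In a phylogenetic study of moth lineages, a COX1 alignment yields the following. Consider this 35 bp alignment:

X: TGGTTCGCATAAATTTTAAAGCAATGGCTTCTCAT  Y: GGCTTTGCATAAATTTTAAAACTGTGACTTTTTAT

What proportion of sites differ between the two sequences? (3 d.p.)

0.257

The sequences differ at 9 of 35 positions (sites 1, 3, 6, 21, 23, 24, 27, 31, 33).
p = 9/35 = 0.257142… ≈ 0.257 (to 3 d.p.).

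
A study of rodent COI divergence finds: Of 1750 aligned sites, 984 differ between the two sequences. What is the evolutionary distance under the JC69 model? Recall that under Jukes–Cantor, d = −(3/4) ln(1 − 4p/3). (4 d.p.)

p = 984/1750 ≈ 0.562286.
d = −(3/4) ln(1 − 4p/3) = −0.75 ln(1 − 0.749715) = −0.75 ln(0.250285)
  = −0.75 × (-1.385155) = 1.038866 substitutions/site.

1.0389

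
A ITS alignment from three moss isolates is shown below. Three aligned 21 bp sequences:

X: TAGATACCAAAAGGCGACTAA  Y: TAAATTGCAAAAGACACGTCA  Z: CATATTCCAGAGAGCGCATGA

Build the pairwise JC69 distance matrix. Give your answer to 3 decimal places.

d(X,Y) = 0.532, d(X,Z) = 0.635, d(Y,Z) = 0.756

X–Y: 8/21 sites differ → p ≈ 0.380952, d = −0.75 ln(1 − 0.507936) = 0.531860 ≈ 0.532.
X–Z: 9/21 sites differ → p ≈ 0.428571, d = −0.75 ln(1 − 0.571428) = 0.635472 ≈ 0.635.
Y–Z: 10/21 sites differ → p ≈ 0.47619, d = −0.75 ln(1 − 0.63492) = 0.755729 ≈ 0.756.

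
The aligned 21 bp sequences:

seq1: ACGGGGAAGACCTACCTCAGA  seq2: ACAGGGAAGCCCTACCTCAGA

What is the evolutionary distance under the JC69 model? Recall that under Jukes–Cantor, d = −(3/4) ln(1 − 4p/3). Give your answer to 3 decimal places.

The sequences differ at 2 of 21 sites (3, 10), so p = 2/21 ≈ 0.095238.
d = −(3/4) ln(1 − 4p/3) = −0.75 ln(1 − 0.126984) = −0.75 ln(0.873016)
  = −0.75 × (-0.135801) = 0.101851 substitutions/site.

0.102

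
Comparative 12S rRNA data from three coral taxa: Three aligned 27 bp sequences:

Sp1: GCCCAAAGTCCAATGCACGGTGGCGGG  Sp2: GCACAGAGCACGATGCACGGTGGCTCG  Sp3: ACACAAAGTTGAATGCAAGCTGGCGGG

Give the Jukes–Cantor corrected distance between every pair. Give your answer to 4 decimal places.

d(Sp1,Sp2) = 0.3181, d(Sp1,Sp3) = 0.2635, d(Sp2,Sp3) = 0.5107

Sp1–Sp2: 7/27 sites differ → p ≈ 0.259259, d = −0.75 ln(1 − 0.345679) = 0.318118 ≈ 0.3181.
Sp1–Sp3: 6/27 sites differ → p ≈ 0.222222, d = −0.75 ln(1 − 0.296296) = 0.263548 ≈ 0.2635.
Sp2–Sp3: 10/27 sites differ → p ≈ 0.37037, d = −0.75 ln(1 − 0.493827) = 0.510658 ≈ 0.5107.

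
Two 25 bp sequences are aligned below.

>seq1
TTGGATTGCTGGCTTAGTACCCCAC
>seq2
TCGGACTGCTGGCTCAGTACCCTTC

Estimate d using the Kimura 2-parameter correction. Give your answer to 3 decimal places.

Of 25 sites, 4 differences are transitions and 1 are transversions, so P = 4/25 = 0.16 and Q = 1/25 = 0.04.
Under the Kimura two-parameter model, d = −½ ln(1 − 2P − Q) − ¼ ln(1 − 2Q).
1 − 2P − Q = 0.64, giving −½ ln(0.64) = 0.223144.
1 − 2Q = 0.92, giving −¼ ln(0.92) = 0.020845.
d = 0.223144 + 0.020845 = 0.243989.

0.244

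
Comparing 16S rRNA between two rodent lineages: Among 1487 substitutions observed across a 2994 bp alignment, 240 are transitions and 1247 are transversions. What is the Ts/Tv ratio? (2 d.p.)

R = 240/1247 = 0.192461… ≈ 0.19 (to 2 d.p.).

0.19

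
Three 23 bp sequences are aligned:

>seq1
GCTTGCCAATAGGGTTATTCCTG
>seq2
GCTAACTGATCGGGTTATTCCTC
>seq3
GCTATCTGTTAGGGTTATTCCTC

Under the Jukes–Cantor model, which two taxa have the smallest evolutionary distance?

seq2 and seq3

seq1–seq2: 6/23 differ, p = 0.261, d = 0.321.
seq1–seq3: 6/23 differ, p = 0.261, d = 0.321.
seq2–seq3: 3/23 differ, p = 0.130, d = 0.143.
The smallest distance is between seq2 and seq3.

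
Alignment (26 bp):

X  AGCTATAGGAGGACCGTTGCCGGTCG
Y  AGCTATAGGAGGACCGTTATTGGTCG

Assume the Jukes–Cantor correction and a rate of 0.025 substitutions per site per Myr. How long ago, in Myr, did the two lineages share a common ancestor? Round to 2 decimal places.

2.51

The sequences differ at 3 of 26 sites (19, 20, 21), so p = 3/26 ≈ 0.115385.
d = −(3/4) ln(1 − 4p/3) = −0.75 ln(1 − 0.153847) = −0.75 ln(0.846153)
  = −0.75 × (-0.167055) = 0.125291 substitutions/site.
Under a molecular clock d = 2μt, so t = d/(2μ) = 0.125291 / (2 × 0.025) = 2.51 Myr.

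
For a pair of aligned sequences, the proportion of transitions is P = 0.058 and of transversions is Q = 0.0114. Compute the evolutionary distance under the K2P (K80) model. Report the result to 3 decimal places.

0.074

Under the Kimura two-parameter model, d = −½ ln(1 − 2P − Q) − ¼ ln(1 − 2Q).
1 − 2P − Q = 0.8726, giving −½ ln(0.8726) = 0.068139.
1 − 2Q = 0.9772, giving −¼ ln(0.9772) = 0.005766.
d = 0.068139 + 0.005766 = 0.073905.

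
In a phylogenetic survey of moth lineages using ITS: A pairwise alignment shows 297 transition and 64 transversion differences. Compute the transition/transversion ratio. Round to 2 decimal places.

4.64

R = 297/64 = 4.640625 ≈ 4.64 (to 2 d.p.).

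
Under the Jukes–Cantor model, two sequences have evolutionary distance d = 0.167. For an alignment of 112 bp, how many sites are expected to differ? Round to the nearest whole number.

Invert JC69: p = (3/4)(1 − e^(−4d/3)) = 0.75 × (1 − e^(-0.222667)) = 0.75 × (1 − 0.800381) = 0.149714.
Expected differing sites = pL ≈ 0.149714 × 112 = 16.767968 ≈ 17.

17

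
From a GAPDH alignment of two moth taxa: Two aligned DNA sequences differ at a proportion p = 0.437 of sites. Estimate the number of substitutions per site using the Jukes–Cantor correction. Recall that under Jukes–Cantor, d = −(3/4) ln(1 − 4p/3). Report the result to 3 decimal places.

d = −(3/4) ln(1 − 4p/3) = −0.75 ln(1 − 0.582667) = −0.75 ln(0.417333)
  = −0.75 × (-0.873871) = 0.655403 substitutions/site.

0.655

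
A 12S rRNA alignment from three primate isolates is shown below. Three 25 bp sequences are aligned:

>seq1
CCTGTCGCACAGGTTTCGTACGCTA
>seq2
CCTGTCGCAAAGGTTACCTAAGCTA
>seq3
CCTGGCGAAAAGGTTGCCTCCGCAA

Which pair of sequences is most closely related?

seq1 and seq2

seq1–seq2: 4/25 differ, p = 0.160, d = 0.180.
seq1–seq3: 7/25 differ, p = 0.280, d = 0.351.
seq2–seq3: 6/25 differ, p = 0.240, d = 0.289.
The smallest distance is between seq1 and seq2.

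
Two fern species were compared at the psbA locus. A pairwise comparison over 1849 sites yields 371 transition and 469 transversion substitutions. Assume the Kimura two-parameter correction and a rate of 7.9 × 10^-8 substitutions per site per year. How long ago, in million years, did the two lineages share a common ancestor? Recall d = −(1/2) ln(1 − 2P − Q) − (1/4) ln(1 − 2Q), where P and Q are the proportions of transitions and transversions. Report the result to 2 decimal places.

4.49

P = 371/1849 ≈ 0.200649 and Q = 469/1849 ≈ 0.253651.
Under the Kimura two-parameter model, d = −½ ln(1 − 2P − Q) − ¼ ln(1 − 2Q).
1 − 2P − Q = 0.345051, giving −½ ln(0.345051) = 0.532032.
1 − 2Q = 0.492698, giving −¼ ln(0.492698) = 0.176965.
d = 0.532032 + 0.176965 = 0.708997.
Under a molecular clock d = 2μt, so t = d/(2μ) = 0.708997 / (2 × 7.9 × 10^-8) = 4.49 million years.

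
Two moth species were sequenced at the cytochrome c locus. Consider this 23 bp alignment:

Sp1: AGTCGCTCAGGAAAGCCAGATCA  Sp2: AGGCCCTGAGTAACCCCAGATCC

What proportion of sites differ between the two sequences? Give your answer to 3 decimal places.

The sequences differ at 7 of 23 positions (sites 3, 5, 8, 11, 14, 15, 23).
p = 7/23 = 0.304347… ≈ 0.304 (to 3 d.p.).

0.304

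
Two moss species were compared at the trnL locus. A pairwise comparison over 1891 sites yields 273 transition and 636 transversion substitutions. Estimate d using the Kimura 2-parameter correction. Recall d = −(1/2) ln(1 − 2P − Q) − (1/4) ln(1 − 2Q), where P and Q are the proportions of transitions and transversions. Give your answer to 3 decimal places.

0.770

P = 273/1891 ≈ 0.144368 and Q = 636/1891 ≈ 0.33633.
Under the Kimura two-parameter model, d = −½ ln(1 − 2P − Q) − ¼ ln(1 − 2Q).
1 − 2P − Q = 0.374934, giving −½ ln(0.374934) = 0.490503.
1 − 2Q = 0.32734, giving −¼ ln(0.32734) = 0.279189.
d = 0.490503 + 0.279189 = 0.769692.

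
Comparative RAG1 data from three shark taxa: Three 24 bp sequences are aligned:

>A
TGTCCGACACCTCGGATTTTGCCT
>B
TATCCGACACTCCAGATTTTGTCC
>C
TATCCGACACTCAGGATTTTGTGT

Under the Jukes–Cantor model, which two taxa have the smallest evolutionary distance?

B and C

A–B: 6/24 differ, p = 0.250, d = 0.304.
A–C: 6/24 differ, p = 0.250, d = 0.304.
B–C: 4/24 differ, p = 0.167, d = 0.188.
The smallest distance is between B and C.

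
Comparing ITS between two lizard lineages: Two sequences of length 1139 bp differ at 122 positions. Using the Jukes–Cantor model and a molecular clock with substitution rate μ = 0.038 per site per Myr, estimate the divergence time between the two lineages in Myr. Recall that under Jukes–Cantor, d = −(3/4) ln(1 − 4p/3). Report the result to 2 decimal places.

p = 122/1139 ≈ 0.107112.
d = −(3/4) ln(1 − 4p/3) = −0.75 ln(1 − 0.142816) = −0.75 ln(0.857184)
  = −0.75 × (-0.154103) = 0.115577 substitutions/site.
Under a molecular clock d = 2μt, so t = d/(2μ) = 0.115577 / (2 × 0.038) = 1.52 Myr.

1.52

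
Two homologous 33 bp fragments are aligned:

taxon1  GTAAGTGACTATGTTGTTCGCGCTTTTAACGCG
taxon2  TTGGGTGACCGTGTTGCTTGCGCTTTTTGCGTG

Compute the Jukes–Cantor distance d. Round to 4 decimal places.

The sequences differ at 10 of 33 sites (1, 3, 4, 10, 11, 17, 19, 28, 29, 32), so p = 10/33 ≈ 0.30303.
d = −(3/4) ln(1 − 4p/3) = −0.75 ln(1 − 0.40404) = −0.75 ln(0.59596)
  = −0.75 × (-0.517582) = 0.388187 substitutions/site.

0.3882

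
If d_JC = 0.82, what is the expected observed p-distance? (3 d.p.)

0.499

p = (3/4)(1 − e^(−4d/3)) = 0.75 × (1 − e^(-1.093333)) = 0.75 × (1 − 0.335098) = 0.498677.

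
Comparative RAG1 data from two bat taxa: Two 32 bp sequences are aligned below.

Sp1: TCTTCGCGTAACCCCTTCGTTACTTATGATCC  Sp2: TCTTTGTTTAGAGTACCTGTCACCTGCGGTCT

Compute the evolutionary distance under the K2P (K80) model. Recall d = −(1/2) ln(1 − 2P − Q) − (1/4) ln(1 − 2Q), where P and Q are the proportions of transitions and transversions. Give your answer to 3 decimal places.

Of 32 sites, 13 differences are transitions and 4 are transversions, so P = 13/32 = 0.40625 and Q = 4/32 = 0.125.
Under the Kimura two-parameter model, d = −½ ln(1 − 2P − Q) − ¼ ln(1 − 2Q).
1 − 2P − Q = 0.0625, giving −½ ln(0.0625) = 1.386294.
1 − 2Q = 0.75, giving −¼ ln(0.75) = 0.071921.
d = 1.386294 + 0.071921 = 1.458215.

1.458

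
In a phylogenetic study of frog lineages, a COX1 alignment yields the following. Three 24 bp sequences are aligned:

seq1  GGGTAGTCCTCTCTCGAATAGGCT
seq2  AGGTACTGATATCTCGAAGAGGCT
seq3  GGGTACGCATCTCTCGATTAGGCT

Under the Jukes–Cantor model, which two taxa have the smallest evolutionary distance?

seq1–seq2: 6/24 differ, p = 0.250, d = 0.304.
seq1–seq3: 4/24 differ, p = 0.167, d = 0.188.
seq2–seq3: 6/24 differ, p = 0.250, d = 0.304.
The smallest distance is between seq1 and seq3.

seq1 and seq3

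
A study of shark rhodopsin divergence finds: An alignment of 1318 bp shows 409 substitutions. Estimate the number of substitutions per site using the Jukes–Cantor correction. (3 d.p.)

p = 409/1318 ≈ 0.310319.
d = −(3/4) ln(1 − 4p/3) = −0.75 ln(1 − 0.413759) = −0.75 ln(0.586241)
  = −0.75 × (-0.534024) = 0.400518 substitutions/site.

0.401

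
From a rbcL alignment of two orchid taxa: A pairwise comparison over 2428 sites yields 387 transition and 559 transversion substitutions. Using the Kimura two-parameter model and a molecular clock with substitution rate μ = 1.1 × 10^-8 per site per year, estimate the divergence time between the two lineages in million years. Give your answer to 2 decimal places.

P = 387/2428 ≈ 0.15939 and Q = 559/2428 ≈ 0.230231.
Under the Kimura two-parameter model, d = −½ ln(1 − 2P − Q) − ¼ ln(1 − 2Q).
1 − 2P − Q = 0.450989, giving −½ ln(0.450989) = 0.398156.
1 − 2Q = 0.539538, giving −¼ ln(0.539538) = 0.154261.
d = 0.398156 + 0.154261 = 0.552417.
Under a molecular clock d = 2μt, so t = d/(2μ) = 0.552417 / (2 × 1.1 × 10^-8) = 25.11 million years.

25.11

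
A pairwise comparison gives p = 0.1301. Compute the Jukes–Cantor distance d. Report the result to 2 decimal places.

0.14

d = −(3/4) ln(1 − 4p/3) = −0.75 ln(1 − 0.173467) = −0.75 ln(0.826533)
  = −0.75 × (-0.190515) = 0.142886 substitutions/site.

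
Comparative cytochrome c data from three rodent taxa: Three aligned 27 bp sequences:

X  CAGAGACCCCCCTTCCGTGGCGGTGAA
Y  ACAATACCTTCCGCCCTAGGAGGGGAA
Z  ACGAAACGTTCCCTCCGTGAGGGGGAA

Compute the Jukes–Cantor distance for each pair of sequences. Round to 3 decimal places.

X–Y: 12/27 sites differ → p ≈ 0.444444, d = −0.75 ln(1 − 0.592592) = 0.673455 ≈ 0.673.
X–Z: 10/27 sites differ → p ≈ 0.37037, d = −0.75 ln(1 − 0.493827) = 0.510658 ≈ 0.511.
Y–Z: 9/27 sites differ → p ≈ 0.333333, d = −0.75 ln(1 − 0.444444) = 0.440839 ≈ 0.441.

d(X,Y) = 0.673, d(X,Z) = 0.511, d(Y,Z) = 0.441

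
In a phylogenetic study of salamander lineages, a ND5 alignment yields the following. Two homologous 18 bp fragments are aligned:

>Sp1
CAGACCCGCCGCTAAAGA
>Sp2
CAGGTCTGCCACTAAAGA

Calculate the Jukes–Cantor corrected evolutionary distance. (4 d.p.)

The sequences differ at 4 of 18 sites (4, 5, 7, 11), so p = 4/18 ≈ 0.222222.
d = −(3/4) ln(1 − 4p/3) = −0.75 ln(1 − 0.296296) = −0.75 ln(0.703704)
  = −0.75 × (-0.351397) = 0.263548 substitutions/site.

0.2635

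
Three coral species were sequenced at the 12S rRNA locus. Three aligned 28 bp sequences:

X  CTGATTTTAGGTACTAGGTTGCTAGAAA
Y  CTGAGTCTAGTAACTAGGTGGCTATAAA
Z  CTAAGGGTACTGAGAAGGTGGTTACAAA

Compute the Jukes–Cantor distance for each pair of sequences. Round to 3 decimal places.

X–Y: 6/28 sites differ → p ≈ 0.214286, d = −0.75 ln(1 − 0.285715) = 0.252355 ≈ 0.252.
X–Z: 12/28 sites differ → p ≈ 0.428571, d = −0.75 ln(1 − 0.571428) = 0.635472 ≈ 0.635.
Y–Z: 9/28 sites differ → p ≈ 0.321429, d = −0.75 ln(1 − 0.428572) = 0.419713 ≈ 0.420.

d(X,Y) = 0.252, d(X,Z) = 0.635, d(Y,Z) = 0.420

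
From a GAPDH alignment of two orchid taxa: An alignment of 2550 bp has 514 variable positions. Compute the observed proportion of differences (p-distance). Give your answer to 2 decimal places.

p = 514/2550 = 0.201568… ≈ 0.20 (to 2 d.p.).

0.20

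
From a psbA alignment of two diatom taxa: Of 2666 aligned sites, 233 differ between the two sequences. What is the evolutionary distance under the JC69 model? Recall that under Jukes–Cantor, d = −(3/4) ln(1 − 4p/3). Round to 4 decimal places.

0.0929

p = 233/2666 ≈ 0.087397.
d = −(3/4) ln(1 − 4p/3) = −0.75 ln(1 − 0.116529) = −0.75 ln(0.883471)
  = −0.75 × (-0.123897) = 0.092923 substitutions/site.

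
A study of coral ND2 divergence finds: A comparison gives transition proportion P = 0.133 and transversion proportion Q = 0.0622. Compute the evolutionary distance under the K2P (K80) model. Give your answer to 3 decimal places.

0.232

Under the Kimura two-parameter model, d = −½ ln(1 − 2P − Q) − ¼ ln(1 − 2Q).
1 − 2P − Q = 0.6718, giving −½ ln(0.6718) = 0.198897.
1 − 2Q = 0.8756, giving −¼ ln(0.8756) = 0.033211.
d = 0.198897 + 0.033211 = 0.232108.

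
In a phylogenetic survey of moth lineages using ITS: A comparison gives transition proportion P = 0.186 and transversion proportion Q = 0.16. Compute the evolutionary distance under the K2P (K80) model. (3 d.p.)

0.476

Under the Kimura two-parameter model, d = −½ ln(1 − 2P − Q) − ¼ ln(1 − 2Q).
1 − 2P − Q = 0.468, giving −½ ln(0.468) = 0.379643.
1 − 2Q = 0.68, giving −¼ ln(0.68) = 0.096416.
d = 0.379643 + 0.096416 = 0.476059.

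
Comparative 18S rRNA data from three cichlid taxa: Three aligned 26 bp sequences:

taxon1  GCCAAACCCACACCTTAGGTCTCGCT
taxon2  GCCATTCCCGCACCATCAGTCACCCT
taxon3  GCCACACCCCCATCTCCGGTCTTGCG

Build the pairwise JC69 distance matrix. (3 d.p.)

taxon1–taxon2: 8/26 sites differ → p ≈ 0.307692, d = −0.75 ln(1 − 0.410256) = 0.396050 ≈ 0.396.
taxon1–taxon3: 7/26 sites differ → p ≈ 0.269231, d = −0.75 ln(1 − 0.358975) = 0.333515 ≈ 0.334.
taxon2–taxon3: 11/26 sites differ → p ≈ 0.423077, d = −0.75 ln(1 − 0.564103) = 0.622762 ≈ 0.623.

d(taxon1,taxon2) = 0.396, d(taxon1,taxon3) = 0.334, d(taxon2,taxon3) = 0.623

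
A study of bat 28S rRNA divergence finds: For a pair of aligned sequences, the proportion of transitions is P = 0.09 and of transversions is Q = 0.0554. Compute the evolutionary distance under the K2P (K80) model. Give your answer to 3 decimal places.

Under the Kimura two-parameter model, d = −½ ln(1 − 2P − Q) − ¼ ln(1 − 2Q).
1 − 2P − Q = 0.7646, giving −½ ln(0.7646) = 0.134201.
1 − 2Q = 0.8892, giving −¼ ln(0.8892) = 0.029358.
d = 0.134201 + 0.029358 = 0.163559.

0.164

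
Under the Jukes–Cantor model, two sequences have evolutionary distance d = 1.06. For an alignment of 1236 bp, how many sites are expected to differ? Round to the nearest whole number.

Invert JC69: p = (3/4)(1 − e^(−4d/3)) = 0.75 × (1 − e^(-1.413333)) = 0.75 × (1 − 0.243331) = 0.567502.
Expected differing sites = pL ≈ 0.567502 × 1236 = 701.432472 ≈ 701.

701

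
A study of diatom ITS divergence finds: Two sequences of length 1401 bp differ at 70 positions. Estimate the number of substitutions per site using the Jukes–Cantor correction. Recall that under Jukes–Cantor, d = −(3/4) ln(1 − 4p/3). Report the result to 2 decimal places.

p = 70/1401 ≈ 0.049964.
d = −(3/4) ln(1 − 4p/3) = −0.75 ln(1 − 0.066619) = −0.75 ln(0.933381)
  = −0.75 × (-0.068942) = 0.051707 substitutions/site.

0.05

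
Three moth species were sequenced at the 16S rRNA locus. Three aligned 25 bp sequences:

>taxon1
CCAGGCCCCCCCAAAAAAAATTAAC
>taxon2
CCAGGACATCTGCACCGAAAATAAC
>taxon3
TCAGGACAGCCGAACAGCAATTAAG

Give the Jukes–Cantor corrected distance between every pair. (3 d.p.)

d(taxon1,taxon2) = 0.572, d(taxon1,taxon3) = 0.490, d(taxon2,taxon3) = 0.417

taxon1–taxon2: 10/25 sites differ → p = 0.4, d = −0.75 ln(1 − 0.533333) = 0.571605 ≈ 0.572.
taxon1–taxon3: 9/25 sites differ → p = 0.36, d = −0.75 ln(1 − 0.48) = 0.490445 ≈ 0.490.
taxon2–taxon3: 8/25 sites differ → p = 0.32, d = −0.75 ln(1 − 0.426667) = 0.417216 ≈ 0.417.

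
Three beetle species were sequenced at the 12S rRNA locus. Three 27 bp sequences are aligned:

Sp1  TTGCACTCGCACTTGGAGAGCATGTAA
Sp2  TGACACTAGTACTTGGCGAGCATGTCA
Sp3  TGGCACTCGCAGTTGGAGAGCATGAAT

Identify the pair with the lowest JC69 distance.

Sp1–Sp2: 6/27 differ, p = 0.222, d = 0.264.
Sp1–Sp3: 4/27 differ, p = 0.148, d = 0.165.
Sp2–Sp3: 8/27 differ, p = 0.296, d = 0.377.
The smallest distance is between Sp1 and Sp3.

Sp1 and Sp3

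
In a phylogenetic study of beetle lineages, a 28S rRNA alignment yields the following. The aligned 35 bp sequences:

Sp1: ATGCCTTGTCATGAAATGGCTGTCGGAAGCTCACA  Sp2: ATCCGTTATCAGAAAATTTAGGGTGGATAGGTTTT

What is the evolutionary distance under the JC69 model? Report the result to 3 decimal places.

The sequences differ at 19 of 35 sites, so p = 19/35 ≈ 0.542857.
d = −(3/4) ln(1 − 4p/3) = −0.75 ln(1 − 0.723809) = −0.75 ln(0.276191)
  = −0.75 × (-1.286663) = 0.964997 substitutions/site.

0.965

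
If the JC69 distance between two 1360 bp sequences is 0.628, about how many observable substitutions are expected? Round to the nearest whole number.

Invert JC69: p = (3/4)(1 − e^(−4d/3)) = 0.75 × (1 − e^(-0.837333)) = 0.75 × (1 − 0.432863) = 0.425353.
Expected differing sites = pL ≈ 0.425353 × 1360 = 578.48008 ≈ 578.

578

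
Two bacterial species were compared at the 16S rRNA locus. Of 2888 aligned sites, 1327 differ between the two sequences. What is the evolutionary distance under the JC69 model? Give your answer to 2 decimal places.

0.71

p = 1327/2888 ≈ 0.459488.
d = −(3/4) ln(1 − 4p/3) = −0.75 ln(1 − 0.612651) = −0.75 ln(0.387349)
  = −0.75 × (-0.948429) = 0.711322 substitutions/site.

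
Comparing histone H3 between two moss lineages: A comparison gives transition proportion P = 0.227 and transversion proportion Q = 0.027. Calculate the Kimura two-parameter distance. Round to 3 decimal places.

0.342

Under the Kimura two-parameter model, d = −½ ln(1 − 2P − Q) − ¼ ln(1 − 2Q).
1 − 2P − Q = 0.519, giving −½ ln(0.519) = 0.327926.
1 − 2Q = 0.946, giving −¼ ln(0.946) = 0.013878.
d = 0.327926 + 0.013878 = 0.341804.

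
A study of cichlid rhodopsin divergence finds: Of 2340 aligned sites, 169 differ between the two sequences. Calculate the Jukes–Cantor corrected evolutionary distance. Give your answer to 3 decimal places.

0.076

p = 169/2340 ≈ 0.072222.
d = −(3/4) ln(1 − 4p/3) = −0.75 ln(1 − 0.096296) = −0.75 ln(0.903704)
  = −0.75 × (-0.101253) = 0.075940 substitutions/site.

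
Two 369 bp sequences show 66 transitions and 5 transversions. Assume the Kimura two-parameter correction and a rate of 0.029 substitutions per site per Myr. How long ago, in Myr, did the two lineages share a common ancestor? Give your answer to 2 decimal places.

4.12

P = 66/369 ≈ 0.178862 and Q = 5/369 ≈ 0.01355.
Under the Kimura two-parameter model, d = −½ ln(1 − 2P − Q) − ¼ ln(1 − 2Q).
1 − 2P − Q = 0.628726, giving −½ ln(0.628726) = 0.232030.
1 − 2Q = 0.9729, giving −¼ ln(0.9729) = 0.006868.
d = 0.232030 + 0.006868 = 0.238898.
Under a molecular clock d = 2μt, so t = d/(2μ) = 0.238898 / (2 × 0.029) = 4.12 Myr.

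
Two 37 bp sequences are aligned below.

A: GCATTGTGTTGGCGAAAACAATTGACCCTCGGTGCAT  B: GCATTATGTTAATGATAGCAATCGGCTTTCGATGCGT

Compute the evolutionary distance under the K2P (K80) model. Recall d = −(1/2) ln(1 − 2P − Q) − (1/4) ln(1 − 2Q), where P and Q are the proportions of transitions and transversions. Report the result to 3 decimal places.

Of 37 sites, 11 differences are transitions and 1 are transversions, so P = 11/37 ≈ 0.297297 and Q = 1/37 ≈ 0.027027.
Under the Kimura two-parameter model, d = −½ ln(1 − 2P − Q) − ¼ ln(1 − 2Q).
1 − 2P − Q = 0.378379, giving −½ ln(0.378379) = 0.485929.
1 − 2Q = 0.945946, giving −¼ ln(0.945946) = 0.013892.
d = 0.485929 + 0.013892 = 0.499821.

0.500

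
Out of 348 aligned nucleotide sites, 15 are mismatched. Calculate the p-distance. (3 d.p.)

p = 15/348 = 0.043103… ≈ 0.043 (to 3 d.p.).

0.043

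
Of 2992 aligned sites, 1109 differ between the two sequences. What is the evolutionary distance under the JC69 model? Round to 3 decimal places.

0.511

p = 1109/2992 ≈ 0.370655.
d = −(3/4) ln(1 − 4p/3) = −0.75 ln(1 − 0.494207) = −0.75 ln(0.505793)
  = −0.75 × (-0.681628) = 0.511221 substitutions/site.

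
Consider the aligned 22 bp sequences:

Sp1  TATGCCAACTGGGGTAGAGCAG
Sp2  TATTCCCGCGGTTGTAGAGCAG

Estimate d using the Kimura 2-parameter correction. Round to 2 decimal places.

Of 22 sites, 1 differences are transitions and 5 are transversions, so P = 1/22 ≈ 0.045455 and Q = 5/22 ≈ 0.227273.
Under the Kimura two-parameter model, d = −½ ln(1 − 2P − Q) − ¼ ln(1 − 2Q).
1 − 2P − Q = 0.681817, giving −½ ln(0.681817) = 0.191497.
1 − 2Q = 0.545454, giving −¼ ln(0.545454) = 0.151534.
d = 0.191497 + 0.151534 = 0.343031.

0.34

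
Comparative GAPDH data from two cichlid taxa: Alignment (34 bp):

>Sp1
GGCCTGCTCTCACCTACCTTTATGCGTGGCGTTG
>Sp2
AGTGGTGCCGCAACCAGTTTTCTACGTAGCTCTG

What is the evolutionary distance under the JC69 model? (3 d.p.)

The sequences differ at 17 of 34 sites, so p = 17/34 = 0.5.
d = −(3/4) ln(1 − 4p/3) = −0.75 ln(1 − 0.666667) = −0.75 ln(0.333333)
  = −0.75 × (-1.098613) = 0.823960 substitutions/site.

0.824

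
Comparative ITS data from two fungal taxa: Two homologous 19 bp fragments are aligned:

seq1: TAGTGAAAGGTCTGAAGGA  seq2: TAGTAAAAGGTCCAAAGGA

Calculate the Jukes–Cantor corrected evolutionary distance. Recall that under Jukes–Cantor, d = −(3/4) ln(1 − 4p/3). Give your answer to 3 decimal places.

0.177

The sequences differ at 3 of 19 sites (5, 13, 14), so p = 3/19 ≈ 0.157895.
d = −(3/4) ln(1 − 4p/3) = −0.75 ln(1 − 0.210527) = −0.75 ln(0.789473)
  = −0.75 × (-0.236390) = 0.177293 substitutions/site.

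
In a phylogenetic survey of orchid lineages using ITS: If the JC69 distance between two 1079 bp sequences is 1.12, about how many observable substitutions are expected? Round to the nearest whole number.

Invert JC69: p = (3/4)(1 − e^(−4d/3)) = 0.75 × (1 − e^(-1.493333)) = 0.75 × (1 − 0.224623) = 0.581533.
Expected differing sites = pL ≈ 0.581533 × 1079 = 627.474107 ≈ 627.

627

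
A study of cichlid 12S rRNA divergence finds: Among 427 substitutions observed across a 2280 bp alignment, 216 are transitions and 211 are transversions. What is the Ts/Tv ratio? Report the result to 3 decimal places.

1.024

R = 216/211 = 1.023696… ≈ 1.024 (to 3 d.p.).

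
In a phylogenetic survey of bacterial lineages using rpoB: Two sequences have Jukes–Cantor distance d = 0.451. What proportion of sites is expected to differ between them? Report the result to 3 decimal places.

p = (3/4)(1 − e^(−4d/3)) = 0.75 × (1 − e^(-0.601333)) = 0.75 × (1 − 0.548081) = 0.338939.

0.339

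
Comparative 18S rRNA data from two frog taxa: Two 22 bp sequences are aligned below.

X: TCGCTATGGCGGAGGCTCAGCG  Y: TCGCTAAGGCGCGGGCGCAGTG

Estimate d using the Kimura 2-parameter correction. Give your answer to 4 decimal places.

0.2711

Of 22 sites, 2 differences are transitions and 3 are transversions, so P = 2/22 ≈ 0.090909 and Q = 3/22 ≈ 0.136364.
Under the Kimura two-parameter model, d = −½ ln(1 − 2P − Q) − ¼ ln(1 − 2Q).
1 − 2P − Q = 0.681818, giving −½ ln(0.681818) = 0.191496.
1 − 2Q = 0.727272, giving −¼ ln(0.727272) = 0.079614.
d = 0.191496 + 0.079614 = 0.271110.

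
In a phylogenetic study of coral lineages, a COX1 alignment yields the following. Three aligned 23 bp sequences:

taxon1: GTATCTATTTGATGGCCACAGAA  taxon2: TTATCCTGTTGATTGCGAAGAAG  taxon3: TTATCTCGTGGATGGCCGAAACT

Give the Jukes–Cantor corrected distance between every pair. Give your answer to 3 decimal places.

taxon1–taxon2: 10/23 sites differ → p ≈ 0.434783, d = −0.75 ln(1 − 0.579711) = 0.650110 ≈ 0.650.
taxon1–taxon3: 9/23 sites differ → p ≈ 0.391304, d = −0.75 ln(1 − 0.521739) = 0.553199 ≈ 0.553.
taxon2–taxon3: 9/23 sites differ → p ≈ 0.391304, d = −0.75 ln(1 − 0.521739) = 0.553199 ≈ 0.553.

d(taxon1,taxon2) = 0.650, d(taxon1,taxon3) = 0.553, d(taxon2,taxon3) = 0.553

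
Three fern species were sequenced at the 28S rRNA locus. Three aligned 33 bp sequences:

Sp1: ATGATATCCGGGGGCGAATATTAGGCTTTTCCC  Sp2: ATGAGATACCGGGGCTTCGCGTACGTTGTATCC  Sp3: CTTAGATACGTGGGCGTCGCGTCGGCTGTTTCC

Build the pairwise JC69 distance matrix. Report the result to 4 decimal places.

Sp1–Sp2: 14/33 sites differ → p ≈ 0.424242, d = −0.75 ln(1 − 0.565656) = 0.625439 ≈ 0.6254.
Sp1–Sp3: 13/33 sites differ → p ≈ 0.393939, d = −0.75 ln(1 − 0.525252) = 0.558728 ≈ 0.5587.
Sp2–Sp3: 9/33 sites differ → p ≈ 0.272727, d = −0.75 ln(1 − 0.363636) = 0.338988 ≈ 0.3390.

d(Sp1,Sp2) = 0.6254, d(Sp1,Sp3) = 0.5587, d(Sp2,Sp3) = 0.3390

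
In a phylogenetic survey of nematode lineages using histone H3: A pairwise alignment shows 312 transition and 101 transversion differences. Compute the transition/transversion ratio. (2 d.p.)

R = 312/101 = 3.089108… ≈ 3.09 (to 2 d.p.).

3.09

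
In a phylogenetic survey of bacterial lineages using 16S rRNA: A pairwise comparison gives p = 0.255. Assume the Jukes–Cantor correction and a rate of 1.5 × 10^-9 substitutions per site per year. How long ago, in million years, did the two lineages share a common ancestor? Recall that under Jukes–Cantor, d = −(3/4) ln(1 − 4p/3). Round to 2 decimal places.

d = −(3/4) ln(1 − 4p/3) = −0.75 ln(1 − 0.34) = −0.75 ln(0.66)
  = −0.75 × (-0.415515) = 0.311636 substitutions/site.
Under a molecular clock d = 2μt, so t = d/(2μ) = 0.311636 / (2 × 1.5 × 10^-9) = 103.88 million years.

103.88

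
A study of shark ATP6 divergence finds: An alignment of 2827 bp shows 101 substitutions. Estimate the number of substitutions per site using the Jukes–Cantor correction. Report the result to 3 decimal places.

0.037

p = 101/2827 ≈ 0.035727.
d = −(3/4) ln(1 − 4p/3) = −0.75 ln(1 − 0.047636) = −0.75 ln(0.952364)
  = −0.75 × (-0.048808) = 0.036606 substitutions/site.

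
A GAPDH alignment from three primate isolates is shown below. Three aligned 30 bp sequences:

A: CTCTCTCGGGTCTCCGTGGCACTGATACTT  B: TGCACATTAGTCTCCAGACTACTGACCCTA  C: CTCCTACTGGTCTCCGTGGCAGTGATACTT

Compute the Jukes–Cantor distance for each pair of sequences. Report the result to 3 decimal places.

A–B: 15/30 sites differ → p = 0.5, d = −0.75 ln(1 − 0.666667) = 0.823960 ≈ 0.824.
A–C: 5/30 sites differ → p ≈ 0.166667, d = −0.75 ln(1 − 0.222223) = 0.188487 ≈ 0.188.
B–C: 15/30 sites differ → p = 0.5, d = −0.75 ln(1 − 0.666667) = 0.823960 ≈ 0.824.

d(A,B) = 0.824, d(A,C) = 0.188, d(B,C) = 0.824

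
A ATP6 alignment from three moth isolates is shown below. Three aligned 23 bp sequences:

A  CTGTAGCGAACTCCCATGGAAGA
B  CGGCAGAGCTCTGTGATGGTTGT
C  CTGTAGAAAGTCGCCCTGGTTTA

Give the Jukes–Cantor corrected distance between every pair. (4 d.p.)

d(A,B) = 0.7614, d(A,C) = 0.6501, d(B,C) = 0.8922

A–B: 11/23 sites differ → p ≈ 0.478261, d = −0.75 ln(1 − 0.637681) = 0.761423 ≈ 0.7614.
A–C: 10/23 sites differ → p ≈ 0.434783, d = −0.75 ln(1 − 0.579711) = 0.650110 ≈ 0.6501.
B–C: 12/23 sites differ → p ≈ 0.521739, d = −0.75 ln(1 − 0.695652) = 0.892188 ≈ 0.8922.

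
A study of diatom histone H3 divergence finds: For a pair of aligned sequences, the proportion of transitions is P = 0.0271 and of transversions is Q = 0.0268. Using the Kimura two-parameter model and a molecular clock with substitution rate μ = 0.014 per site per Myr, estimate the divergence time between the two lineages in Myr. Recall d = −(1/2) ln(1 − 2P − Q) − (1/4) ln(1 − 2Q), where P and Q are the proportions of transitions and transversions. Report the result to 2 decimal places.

Under the Kimura two-parameter model, d = −½ ln(1 − 2P − Q) − ¼ ln(1 − 2Q).
1 − 2P − Q = 0.919, giving −½ ln(0.919) = 0.042235.
1 − 2Q = 0.9464, giving −¼ ln(0.9464) = 0.013772.
d = 0.042235 + 0.013772 = 0.056007.
Under a molecular clock d = 2μt, so t = d/(2μ) = 0.056007 / (2 × 0.014) = 2.00 Myr.

2.00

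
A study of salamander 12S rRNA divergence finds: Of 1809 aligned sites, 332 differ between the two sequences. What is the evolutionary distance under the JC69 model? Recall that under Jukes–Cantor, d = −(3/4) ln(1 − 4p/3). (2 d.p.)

p = 332/1809 ≈ 0.183527.
d = −(3/4) ln(1 − 4p/3) = −0.75 ln(1 − 0.244703) = −0.75 ln(0.755297)
  = −0.75 × (-0.280644) = 0.210483 substitutions/site.

0.21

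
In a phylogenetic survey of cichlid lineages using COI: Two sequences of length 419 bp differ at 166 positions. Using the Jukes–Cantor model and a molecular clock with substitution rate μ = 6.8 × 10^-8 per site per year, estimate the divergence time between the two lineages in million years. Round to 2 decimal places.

4.14

p = 166/419 ≈ 0.396181.
d = −(3/4) ln(1 − 4p/3) = −0.75 ln(1 − 0.528241) = −0.75 ln(0.471759)
  = −0.75 × (-0.751287) = 0.563465 substitutions/site.
Under a molecular clock d = 2μt, so t = d/(2μ) = 0.563465 / (2 × 6.8 × 10^-8) = 4.14 million years.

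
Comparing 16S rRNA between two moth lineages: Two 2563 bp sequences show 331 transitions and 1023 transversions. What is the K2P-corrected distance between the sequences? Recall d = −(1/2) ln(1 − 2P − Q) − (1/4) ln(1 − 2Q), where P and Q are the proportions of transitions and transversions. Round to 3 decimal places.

0.936

P = 331/2563 ≈ 0.129146 and Q = 1023/2563 ≈ 0.399142.
Under the Kimura two-parameter model, d = −½ ln(1 − 2P − Q) − ¼ ln(1 − 2Q).
1 − 2P − Q = 0.342566, giving −½ ln(0.342566) = 0.535645.
1 − 2Q = 0.201716, giving −¼ ln(0.201716) = 0.400224.
d = 0.535645 + 0.400224 = 0.935869.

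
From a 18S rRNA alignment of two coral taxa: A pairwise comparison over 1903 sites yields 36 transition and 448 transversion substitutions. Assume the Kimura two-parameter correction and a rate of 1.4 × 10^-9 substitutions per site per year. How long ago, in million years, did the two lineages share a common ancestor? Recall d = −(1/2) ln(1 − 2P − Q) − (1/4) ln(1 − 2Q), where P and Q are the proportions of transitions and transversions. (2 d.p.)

P = 36/1903 ≈ 0.018917 and Q = 448/1903 ≈ 0.235418.
Under the Kimura two-parameter model, d = −½ ln(1 − 2P − Q) − ¼ ln(1 − 2Q).
1 − 2P − Q = 0.726748, giving −½ ln(0.726748) = 0.159588.
1 − 2Q = 0.529164, giving −¼ ln(0.529164) = 0.159114.
d = 0.159588 + 0.159114 = 0.318702.
Under a molecular clock d = 2μt, so t = d/(2μ) = 0.318702 / (2 × 1.4 × 10^-9) = 113.82 million years.

113.82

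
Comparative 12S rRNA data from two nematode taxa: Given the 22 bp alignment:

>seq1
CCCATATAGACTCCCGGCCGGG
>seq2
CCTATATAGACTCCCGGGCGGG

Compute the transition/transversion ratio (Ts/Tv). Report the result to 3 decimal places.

1.000

Transitions are A↔G and C↔T; transversions are all other mismatches.
Transitions: 1. Transversions: 1.
R = 1/1 = 1.000.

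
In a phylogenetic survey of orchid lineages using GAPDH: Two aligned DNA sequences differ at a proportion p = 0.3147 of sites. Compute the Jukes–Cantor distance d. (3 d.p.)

0.408

d = −(3/4) ln(1 − 4p/3) = −0.75 ln(1 − 0.4196) = −0.75 ln(0.5804)
  = −0.75 × (-0.544038) = 0.408029 substitutions/site.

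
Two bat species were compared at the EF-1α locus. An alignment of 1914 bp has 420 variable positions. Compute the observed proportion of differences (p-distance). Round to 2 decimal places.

0.22

p = 420/1914 = 0.219435… ≈ 0.22 (to 2 d.p.).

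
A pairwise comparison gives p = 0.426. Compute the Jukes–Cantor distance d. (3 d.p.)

0.629

d = −(3/4) ln(1 − 4p/3) = −0.75 ln(1 − 0.568) = −0.75 ln(0.432)
  = −0.75 × (-0.839330) = 0.629498 substitutions/site.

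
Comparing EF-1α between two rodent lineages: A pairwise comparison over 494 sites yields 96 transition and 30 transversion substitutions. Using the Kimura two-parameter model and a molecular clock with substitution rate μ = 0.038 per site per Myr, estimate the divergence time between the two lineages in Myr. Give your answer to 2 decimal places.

P = 96/494 ≈ 0.194332 and Q = 30/494 ≈ 0.060729.
Under the Kimura two-parameter model, d = −½ ln(1 − 2P − Q) − ¼ ln(1 − 2Q).
1 − 2P − Q = 0.550607, giving −½ ln(0.550607) = 0.298367.
1 − 2Q = 0.878542, giving −¼ ln(0.878542) = 0.032373.
d = 0.298367 + 0.032373 = 0.330740.
Under a molecular clock d = 2μt, so t = d/(2μ) = 0.330740 / (2 × 0.038) = 4.35 Myr.

4.35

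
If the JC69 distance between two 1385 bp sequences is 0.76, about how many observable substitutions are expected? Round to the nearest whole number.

662

Invert JC69: p = (3/4)(1 − e^(−4d/3)) = 0.75 × (1 − e^(-1.013333)) = 0.75 × (1 − 0.363007) = 0.477745.
Expected differing sites = pL ≈ 0.477745 × 1385 = 661.676825 ≈ 662.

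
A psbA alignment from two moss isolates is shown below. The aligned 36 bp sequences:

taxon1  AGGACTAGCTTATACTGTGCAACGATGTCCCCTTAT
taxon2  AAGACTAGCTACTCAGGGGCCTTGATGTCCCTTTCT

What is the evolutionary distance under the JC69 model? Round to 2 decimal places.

0.44

The sequences differ at 12 of 36 sites, so p = 12/36 ≈ 0.333333.
d = −(3/4) ln(1 − 4p/3) = −0.75 ln(1 − 0.444444) = −0.75 ln(0.555556)
  = −0.75 × (-0.587786) = 0.440840 substitutions/site.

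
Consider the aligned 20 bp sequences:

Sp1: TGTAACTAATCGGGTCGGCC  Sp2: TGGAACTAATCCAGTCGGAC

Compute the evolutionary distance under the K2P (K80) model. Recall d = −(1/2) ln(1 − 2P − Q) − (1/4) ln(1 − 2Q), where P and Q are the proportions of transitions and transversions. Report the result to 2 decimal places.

0.23

Of 20 sites, 1 differences are transitions and 3 are transversions, so P = 1/20 = 0.05 and Q = 3/20 = 0.15.
Under the Kimura two-parameter model, d = −½ ln(1 − 2P − Q) − ¼ ln(1 − 2Q).
1 − 2P − Q = 0.75, giving −½ ln(0.75) = 0.143841.
1 − 2Q = 0.7, giving −¼ ln(0.7) = 0.089169.
d = 0.143841 + 0.089169 = 0.233010.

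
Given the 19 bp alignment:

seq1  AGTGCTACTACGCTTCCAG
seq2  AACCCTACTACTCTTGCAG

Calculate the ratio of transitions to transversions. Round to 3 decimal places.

Transitions are A↔G and C↔T; transversions are all other mismatches.
Transitions: 2. Transversions: 3.
R = 2/3 = 0.666666… ≈ 0.667 (to 3 d.p.).

0.667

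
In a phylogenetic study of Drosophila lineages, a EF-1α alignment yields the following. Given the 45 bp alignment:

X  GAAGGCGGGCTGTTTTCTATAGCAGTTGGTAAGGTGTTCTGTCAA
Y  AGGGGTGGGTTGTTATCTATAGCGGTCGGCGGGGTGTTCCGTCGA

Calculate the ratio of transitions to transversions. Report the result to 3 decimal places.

12.000

Transitions are A↔G and C↔T; transversions are all other mismatches.
Transitions: 12. Transversions: 1.
R = 12/1 = 12.000.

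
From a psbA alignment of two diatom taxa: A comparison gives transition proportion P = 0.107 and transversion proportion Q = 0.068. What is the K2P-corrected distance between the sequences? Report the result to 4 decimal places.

Under the Kimura two-parameter model, d = −½ ln(1 − 2P − Q) − ¼ ln(1 − 2Q).
1 − 2P − Q = 0.718, giving −½ ln(0.718) = 0.165643.
1 − 2Q = 0.864, giving −¼ ln(0.864) = 0.036546.
d = 0.165643 + 0.036546 = 0.202189.

0.2022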